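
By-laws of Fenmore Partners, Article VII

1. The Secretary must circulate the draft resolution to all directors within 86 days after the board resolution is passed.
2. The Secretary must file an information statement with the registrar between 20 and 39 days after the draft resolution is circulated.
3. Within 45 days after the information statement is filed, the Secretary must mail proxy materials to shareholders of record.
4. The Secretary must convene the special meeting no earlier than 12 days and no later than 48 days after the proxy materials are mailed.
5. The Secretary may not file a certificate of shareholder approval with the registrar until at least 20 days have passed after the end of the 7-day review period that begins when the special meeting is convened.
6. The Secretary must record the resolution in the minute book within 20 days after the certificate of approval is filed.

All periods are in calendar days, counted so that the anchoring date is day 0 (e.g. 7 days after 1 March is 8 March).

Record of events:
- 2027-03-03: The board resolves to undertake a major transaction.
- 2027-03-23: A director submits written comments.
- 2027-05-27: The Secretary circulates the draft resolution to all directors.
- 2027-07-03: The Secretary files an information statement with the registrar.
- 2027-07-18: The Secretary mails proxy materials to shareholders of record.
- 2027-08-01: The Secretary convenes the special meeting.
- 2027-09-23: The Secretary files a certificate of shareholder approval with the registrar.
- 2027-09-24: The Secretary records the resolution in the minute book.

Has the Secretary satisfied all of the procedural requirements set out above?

Yes

Step 1: 86 days after 2027-03-03 (when the board resolution is passed) is 2027-05-28; completed 2027-05-27, before the deadline.
Step 2: the window is 20–39 days after 2027-05-27 (when the draft resolution is circulated), so 2027-06-16 through 2027-07-05; 2027-07-03 falls inside that range.
Step 3: 45 days after 2027-07-03 (when the information statement is filed) is 2027-08-17; 2027-07-18 is within that limit.
Step 4: the window is 12–48 days after 2027-07-18 (when the proxy materials are mailed), so 2027-07-30 through 2027-09-04; 2027-08-01 falls inside that range.
Step 5: the earliest permitted date is 20 days after 2027-08-08 (end of the 7-day review period, which began when the special meeting is convened on 2027-08-01), i.e. 2027-08-28; done 2027-09-23, after the minimum wait.
Step 6: 20 days after 2027-09-23 (when the certificate of approval is filed) is 2027-10-13; 2027-09-24 is within that limit.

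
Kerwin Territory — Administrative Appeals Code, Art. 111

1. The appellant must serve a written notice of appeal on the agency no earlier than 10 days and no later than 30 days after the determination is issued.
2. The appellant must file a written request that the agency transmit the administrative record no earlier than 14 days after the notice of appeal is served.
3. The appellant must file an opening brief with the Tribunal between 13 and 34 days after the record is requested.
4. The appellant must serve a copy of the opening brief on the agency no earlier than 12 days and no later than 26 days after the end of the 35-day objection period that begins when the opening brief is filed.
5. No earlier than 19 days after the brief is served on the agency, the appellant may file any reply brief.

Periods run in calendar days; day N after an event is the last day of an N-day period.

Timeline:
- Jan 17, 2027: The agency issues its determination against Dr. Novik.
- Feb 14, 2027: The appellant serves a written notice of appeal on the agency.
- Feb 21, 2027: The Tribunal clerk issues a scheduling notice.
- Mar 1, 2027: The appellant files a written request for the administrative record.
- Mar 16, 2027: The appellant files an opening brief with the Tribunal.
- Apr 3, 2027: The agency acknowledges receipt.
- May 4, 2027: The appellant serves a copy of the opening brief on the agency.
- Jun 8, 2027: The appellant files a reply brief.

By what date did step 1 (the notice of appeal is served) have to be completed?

Step 1 runs from Jan 17, 2027, when the determination is issued. The window is 10–30 days after Jan 17, 2027; it closes on Feb 16, 2027.

Feb 16, 2027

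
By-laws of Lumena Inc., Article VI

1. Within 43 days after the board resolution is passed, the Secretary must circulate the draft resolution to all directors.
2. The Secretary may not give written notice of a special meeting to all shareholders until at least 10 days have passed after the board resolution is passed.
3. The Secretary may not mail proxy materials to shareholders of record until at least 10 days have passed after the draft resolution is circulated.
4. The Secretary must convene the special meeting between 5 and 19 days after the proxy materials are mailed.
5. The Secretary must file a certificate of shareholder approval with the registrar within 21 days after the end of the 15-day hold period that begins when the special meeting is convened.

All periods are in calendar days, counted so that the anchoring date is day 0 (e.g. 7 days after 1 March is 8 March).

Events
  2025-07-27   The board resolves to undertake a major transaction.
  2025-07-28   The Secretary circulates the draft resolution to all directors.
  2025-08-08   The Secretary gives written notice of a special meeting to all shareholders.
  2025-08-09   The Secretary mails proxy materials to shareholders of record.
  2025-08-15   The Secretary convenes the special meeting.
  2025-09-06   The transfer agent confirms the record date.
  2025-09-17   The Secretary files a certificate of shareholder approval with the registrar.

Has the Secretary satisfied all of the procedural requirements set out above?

Yes

Step 1 — counting 43 days from 2025-07-27 (when the board resolution is passed) gives a deadline of 2025-09-08; 2025-07-28 is within that limit.
Step 2 — must wait 10 days from 2025-07-27 (when the board resolution is passed), so not before 2025-08-06; done 2025-08-08 — permitted.
Step 3 — must wait 10 days from 2025-07-28 (when the draft resolution is circulated), so not before 2025-08-07; done 2025-08-09, after the minimum wait.
Step 4 — 5 and 19 days from 2025-08-09 (when the proxy materials are mailed) are 2025-08-14 and 2025-08-28 respectively; done 2025-08-15 — within the window.
Step 5 — counting 21 days from 2025-08-30 (end of the 15-day hold period, which began when the special meeting is convened on 2025-08-15) gives a deadline of 2025-09-20; 2025-09-17 is within that limit.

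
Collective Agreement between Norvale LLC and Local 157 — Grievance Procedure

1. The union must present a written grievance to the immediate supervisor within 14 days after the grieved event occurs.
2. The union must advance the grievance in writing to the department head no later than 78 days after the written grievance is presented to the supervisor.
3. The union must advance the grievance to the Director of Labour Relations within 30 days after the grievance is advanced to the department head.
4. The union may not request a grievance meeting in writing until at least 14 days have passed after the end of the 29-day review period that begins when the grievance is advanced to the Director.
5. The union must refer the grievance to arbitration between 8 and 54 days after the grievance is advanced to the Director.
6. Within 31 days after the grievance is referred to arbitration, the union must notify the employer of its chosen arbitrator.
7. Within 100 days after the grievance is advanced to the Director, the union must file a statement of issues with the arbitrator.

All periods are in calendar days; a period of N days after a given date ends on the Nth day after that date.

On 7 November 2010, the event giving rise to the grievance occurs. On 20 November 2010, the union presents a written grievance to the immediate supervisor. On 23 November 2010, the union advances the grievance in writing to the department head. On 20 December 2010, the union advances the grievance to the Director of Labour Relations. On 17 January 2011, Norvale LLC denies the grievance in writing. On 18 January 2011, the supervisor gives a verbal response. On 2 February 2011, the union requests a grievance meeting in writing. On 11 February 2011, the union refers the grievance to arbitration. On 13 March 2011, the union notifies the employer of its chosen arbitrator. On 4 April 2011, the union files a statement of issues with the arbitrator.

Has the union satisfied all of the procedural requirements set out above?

No

Step 1: 14 days after 7 November 2010 (when the grieved event occurs) is 21 November 2010; completed 20 November 2010, before the deadline.
Step 2: 78 days after 20 November 2010 (when the written grievance is presented to the supervisor) is 6 February 2011; 23 November 2010 is within that limit.
Step 3: 30 days after 23 November 2010 (when the grievance is advanced to the department head) is 23 December 2010; done 20 December 2010 — timely.
Step 4: the earliest permitted date is 14 days after 18 January 2011 (end of the 29-day review period, which began when the grievance is advanced to the Director on 20 December 2010), i.e. 1 February 2011; done 2 February 2011, after the minimum wait.
Step 5: the window is 8–54 days after 20 December 2010 (when the grievance is advanced to the Director), so 28 December 2010 through 12 February 2011; done 11 February 2011, which is between those dates.
Step 6: 31 days after 11 February 2011 (when the grievance is referred to arbitration) is 14 March 2011; completed 13 March 2011, before the deadline.
Step 7: 100 days after 20 December 2010 (when the grievance is advanced to the Director) is 30 March 2011; 4 April 2011 misses that deadline by 5 days.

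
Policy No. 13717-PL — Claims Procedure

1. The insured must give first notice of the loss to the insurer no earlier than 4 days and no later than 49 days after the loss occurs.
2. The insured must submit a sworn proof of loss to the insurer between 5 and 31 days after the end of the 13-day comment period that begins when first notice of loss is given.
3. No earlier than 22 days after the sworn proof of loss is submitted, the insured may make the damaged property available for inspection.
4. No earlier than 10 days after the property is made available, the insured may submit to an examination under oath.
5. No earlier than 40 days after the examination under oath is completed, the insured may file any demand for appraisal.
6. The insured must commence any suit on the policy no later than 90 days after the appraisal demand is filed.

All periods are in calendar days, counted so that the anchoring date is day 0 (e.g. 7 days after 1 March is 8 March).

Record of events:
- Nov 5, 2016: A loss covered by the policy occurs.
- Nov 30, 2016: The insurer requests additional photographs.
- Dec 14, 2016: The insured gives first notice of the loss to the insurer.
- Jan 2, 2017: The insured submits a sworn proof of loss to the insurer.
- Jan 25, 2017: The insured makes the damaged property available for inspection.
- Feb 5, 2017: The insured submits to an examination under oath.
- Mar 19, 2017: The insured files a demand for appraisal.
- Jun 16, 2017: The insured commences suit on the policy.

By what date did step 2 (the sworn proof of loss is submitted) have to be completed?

Jan 27, 2017

First notice of loss is given on Dec 14, 2016; the 13-day comment period therefore ends Dec 27, 2016, and step 2 runs from that date. The window is 5–31 days after Dec 27, 2016; it closes on Jan 27, 2017.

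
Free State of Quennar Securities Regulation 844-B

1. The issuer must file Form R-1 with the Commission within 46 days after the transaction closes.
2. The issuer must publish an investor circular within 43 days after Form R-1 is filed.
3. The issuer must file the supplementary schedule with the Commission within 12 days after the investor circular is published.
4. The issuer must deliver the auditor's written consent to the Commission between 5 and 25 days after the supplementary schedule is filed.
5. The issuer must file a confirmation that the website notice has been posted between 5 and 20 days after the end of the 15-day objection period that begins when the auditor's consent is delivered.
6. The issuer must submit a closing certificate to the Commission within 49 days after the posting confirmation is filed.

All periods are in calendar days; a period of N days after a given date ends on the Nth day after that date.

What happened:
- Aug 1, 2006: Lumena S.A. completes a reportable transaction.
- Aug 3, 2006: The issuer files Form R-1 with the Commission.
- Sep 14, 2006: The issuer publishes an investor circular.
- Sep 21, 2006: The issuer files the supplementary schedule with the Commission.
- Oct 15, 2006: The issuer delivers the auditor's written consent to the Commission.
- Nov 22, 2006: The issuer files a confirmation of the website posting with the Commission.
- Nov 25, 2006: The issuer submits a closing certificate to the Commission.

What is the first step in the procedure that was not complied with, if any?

Step 5

(1) due by Aug 1, 2006 + 46 days = Sep 16, 2006; completed Aug 3, 2006, before the deadline.
(2) due by Aug 3, 2006 + 43 days = Sep 15, 2006; done Sep 14, 2006 — timely.
(3) due by Sep 14, 2006 + 12 days = Sep 26, 2006; done Sep 21, 2006 — timely.
(4) the permitted window runs from Sep 21, 2006 + 5 = Sep 26, 2006 to Sep 21, 2006 + 25 = Oct 16, 2006; done Oct 15, 2006 — within the window.
(5) the permitted window runs from Oct 30, 2006 + 5 = Nov 4, 2006 to Oct 30, 2006 + 20 = Nov 19, 2006; Nov 22, 2006 is 3 days past the end of the window.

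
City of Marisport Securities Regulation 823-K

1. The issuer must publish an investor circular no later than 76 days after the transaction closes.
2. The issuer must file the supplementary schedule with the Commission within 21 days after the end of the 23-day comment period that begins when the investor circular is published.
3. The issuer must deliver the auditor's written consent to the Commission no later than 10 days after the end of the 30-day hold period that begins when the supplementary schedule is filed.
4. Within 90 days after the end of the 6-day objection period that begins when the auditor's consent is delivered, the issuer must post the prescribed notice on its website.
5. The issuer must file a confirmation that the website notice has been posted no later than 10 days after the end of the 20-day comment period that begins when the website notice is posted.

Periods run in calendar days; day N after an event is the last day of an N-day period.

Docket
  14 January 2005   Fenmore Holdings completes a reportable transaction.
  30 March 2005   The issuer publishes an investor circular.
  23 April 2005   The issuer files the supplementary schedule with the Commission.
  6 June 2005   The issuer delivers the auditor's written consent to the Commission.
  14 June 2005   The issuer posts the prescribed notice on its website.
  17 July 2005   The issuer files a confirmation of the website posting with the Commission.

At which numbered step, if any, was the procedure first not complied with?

Step 3

Step 1 — counting 76 days from 14 January 2005 (when the transaction closes) gives a deadline of 31 March 2005; done 30 March 2005 — timely.
Step 2 — counting 21 days from 22 April 2005 (end of the 23-day comment period, which began when the investor circular is published on 30 March 2005) gives a deadline of 13 May 2005; completed 23 April 2005, before the deadline.
Step 3 — counting 10 days from 23 May 2005 (end of the 30-day hold period, which began when the supplementary schedule is filed on 23 April 2005) gives a deadline of 2 June 2005; done 6 June 2005 — 4 days late.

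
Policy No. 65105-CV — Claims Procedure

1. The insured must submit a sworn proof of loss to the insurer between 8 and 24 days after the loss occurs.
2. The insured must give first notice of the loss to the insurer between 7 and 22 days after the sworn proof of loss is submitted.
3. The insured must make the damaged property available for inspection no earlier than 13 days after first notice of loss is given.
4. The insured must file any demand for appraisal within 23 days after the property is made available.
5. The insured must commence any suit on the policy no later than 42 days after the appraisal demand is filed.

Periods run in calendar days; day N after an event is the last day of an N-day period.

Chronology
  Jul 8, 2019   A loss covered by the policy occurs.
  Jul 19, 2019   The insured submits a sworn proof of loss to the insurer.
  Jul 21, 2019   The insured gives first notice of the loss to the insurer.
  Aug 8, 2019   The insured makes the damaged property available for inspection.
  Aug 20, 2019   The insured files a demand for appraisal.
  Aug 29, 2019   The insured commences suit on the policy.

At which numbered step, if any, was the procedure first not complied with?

Step 1 — 8 and 24 days from Jul 8, 2019 (when the loss occurs) are Jul 16, 2019 and Aug 1, 2019 respectively; done Jul 19, 2019 — within the window.
Step 2 — 7 and 22 days from Jul 19, 2019 (when the sworn proof of loss is submitted) are Jul 26, 2019 and Aug 10, 2019 respectively; Jul 21, 2019 is 5 days too early.
Later steps need not be reached.

Step 2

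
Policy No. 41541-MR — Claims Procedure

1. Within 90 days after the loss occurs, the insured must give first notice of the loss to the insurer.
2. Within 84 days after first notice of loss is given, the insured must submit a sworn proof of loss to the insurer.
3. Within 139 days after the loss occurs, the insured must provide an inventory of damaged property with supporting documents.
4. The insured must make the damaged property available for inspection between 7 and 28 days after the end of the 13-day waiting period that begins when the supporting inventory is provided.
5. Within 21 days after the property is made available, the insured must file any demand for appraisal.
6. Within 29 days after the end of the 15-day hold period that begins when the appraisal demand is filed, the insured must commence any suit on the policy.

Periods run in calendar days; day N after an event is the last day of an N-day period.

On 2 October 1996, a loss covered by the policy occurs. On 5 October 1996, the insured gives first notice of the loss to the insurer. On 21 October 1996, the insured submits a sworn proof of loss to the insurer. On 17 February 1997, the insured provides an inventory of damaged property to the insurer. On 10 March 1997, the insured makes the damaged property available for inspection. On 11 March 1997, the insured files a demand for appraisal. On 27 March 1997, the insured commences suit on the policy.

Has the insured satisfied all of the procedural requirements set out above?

(1) due by 2 October 1996 + 90 days = 31 December 1996; completed 5 October 1996, before the deadline.
(2) due by 5 October 1996 + 84 days = 28 December 1996; 21 October 1996 is within that limit.
(3) due by 2 October 1996 + 139 days = 18 February 1997; done 17 February 1997 — timely.
(4) the permitted window runs from 2 March 1997 + 7 = 9 March 1997 to 2 March 1997 + 28 = 30 March 1997; 10 March 1997 falls inside that range.
(5) due by 10 March 1997 + 21 days = 31 March 1997; completed 11 March 1997, before the deadline.
(6) due by 26 March 1997 + 29 days = 24 April 1997; 27 March 1997 is within that limit.

Yes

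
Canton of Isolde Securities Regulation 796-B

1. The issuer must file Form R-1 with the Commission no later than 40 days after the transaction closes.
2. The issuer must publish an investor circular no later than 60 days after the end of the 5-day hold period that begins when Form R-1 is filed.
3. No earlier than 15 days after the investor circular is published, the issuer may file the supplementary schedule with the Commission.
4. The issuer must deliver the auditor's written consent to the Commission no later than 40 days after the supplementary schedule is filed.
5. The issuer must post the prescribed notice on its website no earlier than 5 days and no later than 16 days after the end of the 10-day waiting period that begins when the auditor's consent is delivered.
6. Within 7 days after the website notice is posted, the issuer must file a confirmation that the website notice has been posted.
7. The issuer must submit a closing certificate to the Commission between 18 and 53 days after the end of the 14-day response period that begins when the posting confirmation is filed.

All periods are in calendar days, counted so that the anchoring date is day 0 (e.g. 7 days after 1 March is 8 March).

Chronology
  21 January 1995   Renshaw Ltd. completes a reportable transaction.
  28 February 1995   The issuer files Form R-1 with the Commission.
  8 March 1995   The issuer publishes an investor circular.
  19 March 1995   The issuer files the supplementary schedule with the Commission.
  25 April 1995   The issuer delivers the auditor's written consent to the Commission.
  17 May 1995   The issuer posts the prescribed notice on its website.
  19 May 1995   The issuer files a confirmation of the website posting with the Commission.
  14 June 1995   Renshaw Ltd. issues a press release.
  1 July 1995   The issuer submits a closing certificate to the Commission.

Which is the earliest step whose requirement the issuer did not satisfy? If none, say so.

(1) due by 21 January 1995 + 40 days = 2 March 1995; completed 28 February 1995, before the deadline.
(2) due by 5 March 1995 + 60 days = 4 May 1995; completed 8 March 1995, before the deadline.
(3) permitted from 8 March 1995 + 15 days = 23 March 1995 onward; acted on 19 March 1995, 4 days prematurely.

Step 3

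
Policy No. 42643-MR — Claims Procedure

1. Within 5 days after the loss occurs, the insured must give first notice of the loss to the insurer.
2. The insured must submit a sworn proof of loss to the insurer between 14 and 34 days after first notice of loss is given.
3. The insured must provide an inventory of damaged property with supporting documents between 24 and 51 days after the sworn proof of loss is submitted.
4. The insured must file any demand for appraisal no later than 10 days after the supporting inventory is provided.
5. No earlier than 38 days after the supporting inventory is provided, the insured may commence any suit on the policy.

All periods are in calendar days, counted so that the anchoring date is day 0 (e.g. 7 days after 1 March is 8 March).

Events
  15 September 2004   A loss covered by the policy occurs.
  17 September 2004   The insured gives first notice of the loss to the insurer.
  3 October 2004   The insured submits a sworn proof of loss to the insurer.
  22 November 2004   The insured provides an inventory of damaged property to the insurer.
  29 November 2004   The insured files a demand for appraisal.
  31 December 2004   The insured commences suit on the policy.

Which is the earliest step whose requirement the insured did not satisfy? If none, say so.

Step 1 — counting 5 days from 15 September 2004 (when the loss occurs) gives a deadline of 20 September 2004; completed 17 September 2004, before the deadline.
Step 2 — 14 and 34 days from 17 September 2004 (when first notice of loss is given) are 1 October 2004 and 21 October 2004 respectively; done 3 October 2004 — within the window.
Step 3 — 24 and 51 days from 3 October 2004 (when the sworn proof of loss is submitted) are 27 October 2004 and 23 November 2004 respectively; 22 November 2004 falls inside that range.
Step 4 — counting 10 days from 22 November 2004 (when the supporting inventory is provided) gives a deadline of 2 December 2004; completed 29 November 2004, before the deadline.
Step 5 — must wait 38 days from 22 November 2004 (when the supporting inventory is provided), so not before 30 December 2004; done 31 December 2004 — permitted.

None — every step was satisfied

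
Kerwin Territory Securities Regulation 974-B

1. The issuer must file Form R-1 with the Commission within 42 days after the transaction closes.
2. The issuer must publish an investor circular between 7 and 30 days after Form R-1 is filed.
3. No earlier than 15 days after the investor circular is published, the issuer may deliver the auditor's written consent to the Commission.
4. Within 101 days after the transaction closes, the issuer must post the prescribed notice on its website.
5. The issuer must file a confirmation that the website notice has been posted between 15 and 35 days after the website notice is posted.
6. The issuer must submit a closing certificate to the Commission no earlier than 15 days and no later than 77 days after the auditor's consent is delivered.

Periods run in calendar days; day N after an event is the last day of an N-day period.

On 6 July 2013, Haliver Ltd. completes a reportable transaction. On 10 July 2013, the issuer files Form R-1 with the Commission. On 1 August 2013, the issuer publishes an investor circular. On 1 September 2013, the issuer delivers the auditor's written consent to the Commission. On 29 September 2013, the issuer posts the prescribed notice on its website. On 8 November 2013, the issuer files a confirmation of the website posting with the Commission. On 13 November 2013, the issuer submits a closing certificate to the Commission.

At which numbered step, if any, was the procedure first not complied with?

Step 5

(1) due by 6 July 2013 + 42 days = 17 August 2013; done 10 July 2013 — timely.
(2) the permitted window runs from 10 July 2013 + 7 = 17 July 2013 to 10 July 2013 + 30 = 9 August 2013; 1 August 2013 falls inside that range.
(3) permitted from 1 August 2013 + 15 days = 16 August 2013 onward; 1 September 2013 is on or after that date.
(4) due by 6 July 2013 + 101 days = 15 October 2013; done 29 September 2013 — timely.
(5) the permitted window runs from 29 September 2013 + 15 = 14 October 2013 to 29 September 2013 + 35 = 3 November 2013; done 8 November 2013 — 5 days after the window closed.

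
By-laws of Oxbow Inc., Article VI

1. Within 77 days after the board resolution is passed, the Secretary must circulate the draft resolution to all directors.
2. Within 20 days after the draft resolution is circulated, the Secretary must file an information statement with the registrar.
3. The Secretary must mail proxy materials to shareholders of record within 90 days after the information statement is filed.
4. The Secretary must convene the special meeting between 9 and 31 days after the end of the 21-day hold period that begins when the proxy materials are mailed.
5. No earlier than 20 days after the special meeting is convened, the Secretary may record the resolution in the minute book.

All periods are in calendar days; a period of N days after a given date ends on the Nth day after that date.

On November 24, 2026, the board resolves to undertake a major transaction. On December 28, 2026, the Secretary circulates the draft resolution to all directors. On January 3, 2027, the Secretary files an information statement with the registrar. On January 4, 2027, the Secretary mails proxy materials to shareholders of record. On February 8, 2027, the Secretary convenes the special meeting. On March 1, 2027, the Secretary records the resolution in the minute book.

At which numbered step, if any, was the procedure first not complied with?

(1) due by November 24, 2026 + 77 days = February 9, 2027; December 28, 2026 is within that limit.
(2) due by December 28, 2026 + 20 days = January 17, 2027; January 3, 2027 is within that limit.
(3) due by January 3, 2027 + 90 days = April 3, 2027; completed January 4, 2027, before the deadline.
(4) the permitted window runs from January 25, 2027 + 9 = February 3, 2027 to January 25, 2027 + 31 = February 25, 2027; done February 8, 2027, which is between those dates.
(5) permitted from February 8, 2027 + 20 days = February 28, 2027 onward; done March 1, 2027 — permitted.

None — every step was satisfied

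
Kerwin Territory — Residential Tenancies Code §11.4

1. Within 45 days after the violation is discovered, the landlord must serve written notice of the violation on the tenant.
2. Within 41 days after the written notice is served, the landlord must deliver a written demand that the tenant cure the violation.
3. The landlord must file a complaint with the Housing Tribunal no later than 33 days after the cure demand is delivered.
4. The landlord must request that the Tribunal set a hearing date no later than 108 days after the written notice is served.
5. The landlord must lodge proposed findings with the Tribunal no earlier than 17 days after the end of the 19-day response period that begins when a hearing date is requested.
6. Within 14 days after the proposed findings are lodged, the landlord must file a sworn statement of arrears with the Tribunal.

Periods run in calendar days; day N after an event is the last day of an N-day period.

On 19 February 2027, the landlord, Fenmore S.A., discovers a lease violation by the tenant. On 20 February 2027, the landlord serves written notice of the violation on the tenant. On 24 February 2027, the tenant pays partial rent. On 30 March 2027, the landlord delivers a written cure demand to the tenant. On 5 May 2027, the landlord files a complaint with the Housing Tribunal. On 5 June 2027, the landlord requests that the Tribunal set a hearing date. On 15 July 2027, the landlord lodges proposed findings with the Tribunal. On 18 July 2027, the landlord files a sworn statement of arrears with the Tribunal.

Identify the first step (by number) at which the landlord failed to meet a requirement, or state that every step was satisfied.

Step 3

Step 1: 45 days after 19 February 2027 (when the violation is discovered) is 5 April 2027; completed 20 February 2027, before the deadline.
Step 2: 41 days after 20 February 2027 (when the written notice is served) is 2 April 2027; done 30 March 2027 — timely.
Step 3: 33 days after 30 March 2027 (when the cure demand is delivered) is 2 May 2027; not done until 5 May 2027, 3 days after the deadline.
Later steps need not be reached.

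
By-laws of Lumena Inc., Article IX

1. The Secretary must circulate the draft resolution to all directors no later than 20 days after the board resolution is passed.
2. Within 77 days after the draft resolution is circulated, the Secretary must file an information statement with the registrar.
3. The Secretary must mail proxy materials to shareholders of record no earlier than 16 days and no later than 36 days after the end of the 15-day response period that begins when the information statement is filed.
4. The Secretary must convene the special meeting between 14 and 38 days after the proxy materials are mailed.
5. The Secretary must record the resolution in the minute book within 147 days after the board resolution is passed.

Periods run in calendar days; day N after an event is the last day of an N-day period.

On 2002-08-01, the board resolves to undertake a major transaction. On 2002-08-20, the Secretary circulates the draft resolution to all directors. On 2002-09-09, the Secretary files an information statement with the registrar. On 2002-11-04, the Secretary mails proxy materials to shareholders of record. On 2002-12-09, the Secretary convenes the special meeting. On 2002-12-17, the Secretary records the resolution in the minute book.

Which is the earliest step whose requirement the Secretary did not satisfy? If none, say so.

Step 1 — counting 20 days from 2002-08-01 (when the board resolution is passed) gives a deadline of 2002-08-21; 2002-08-20 is within that limit.
Step 2 — counting 77 days from 2002-08-20 (when the draft resolution is circulated) gives a deadline of 2002-11-05; 2002-09-09 is within that limit.
Step 3 — 16 and 36 days from 2002-09-24 (end of the 15-day response period, which began when the information statement is filed on 2002-09-09) are 2002-10-10 and 2002-10-30 respectively; done 2002-11-04 — 5 days after the window closed.

Step 3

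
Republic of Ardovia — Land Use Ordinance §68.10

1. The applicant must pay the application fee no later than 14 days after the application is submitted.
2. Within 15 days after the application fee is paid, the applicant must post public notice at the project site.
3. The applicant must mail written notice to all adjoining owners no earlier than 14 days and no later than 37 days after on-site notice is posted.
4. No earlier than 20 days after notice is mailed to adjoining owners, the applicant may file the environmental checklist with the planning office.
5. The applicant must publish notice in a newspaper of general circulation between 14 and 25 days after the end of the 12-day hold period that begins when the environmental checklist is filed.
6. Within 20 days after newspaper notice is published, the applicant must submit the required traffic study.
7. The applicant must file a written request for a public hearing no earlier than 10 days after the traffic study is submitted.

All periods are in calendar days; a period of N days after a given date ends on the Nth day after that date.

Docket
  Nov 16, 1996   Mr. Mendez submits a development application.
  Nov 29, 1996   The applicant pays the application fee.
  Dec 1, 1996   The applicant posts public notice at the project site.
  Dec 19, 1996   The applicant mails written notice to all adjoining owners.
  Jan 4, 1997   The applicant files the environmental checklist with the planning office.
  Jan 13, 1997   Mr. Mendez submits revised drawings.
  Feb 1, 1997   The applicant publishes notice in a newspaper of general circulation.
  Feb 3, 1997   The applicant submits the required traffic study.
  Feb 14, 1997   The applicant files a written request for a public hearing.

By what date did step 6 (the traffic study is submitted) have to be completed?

Step 6 runs from Feb 1, 1997, when newspaper notice is published. 20 days after Feb 1, 1997 is Feb 21, 1997.

Feb 21, 1997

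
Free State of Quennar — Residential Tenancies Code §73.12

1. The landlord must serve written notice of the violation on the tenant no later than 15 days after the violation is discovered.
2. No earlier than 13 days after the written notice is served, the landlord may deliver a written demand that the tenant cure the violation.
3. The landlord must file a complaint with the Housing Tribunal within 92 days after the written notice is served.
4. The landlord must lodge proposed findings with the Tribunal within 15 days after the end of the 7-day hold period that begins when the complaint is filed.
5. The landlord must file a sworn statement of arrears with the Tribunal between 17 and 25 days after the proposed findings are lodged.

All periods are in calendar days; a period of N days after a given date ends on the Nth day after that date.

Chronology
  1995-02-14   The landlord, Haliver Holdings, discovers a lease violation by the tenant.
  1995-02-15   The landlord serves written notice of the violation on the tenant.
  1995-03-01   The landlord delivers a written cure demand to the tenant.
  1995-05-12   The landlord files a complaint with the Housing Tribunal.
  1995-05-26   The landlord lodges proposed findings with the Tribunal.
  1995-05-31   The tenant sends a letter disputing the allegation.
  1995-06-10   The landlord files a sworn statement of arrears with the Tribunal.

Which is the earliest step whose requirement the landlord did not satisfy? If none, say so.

Step 5

Step 1 — counting 15 days from 1995-02-14 (when the violation is discovered) gives a deadline of 1995-03-01; completed 1995-02-15, before the deadline.
Step 2 — must wait 13 days from 1995-02-15 (when the written notice is served), so not before 1995-02-28; done 1995-03-01 — permitted.
Step 3 — counting 92 days from 1995-02-15 (when the written notice is served) gives a deadline of 1995-05-18; 1995-05-12 is within that limit.
Step 4 — counting 15 days from 1995-05-19 (end of the 7-day hold period, which began when the complaint is filed on 1995-05-12) gives a deadline of 1995-06-03; completed 1995-05-26, before the deadline.
Step 5 — 17 and 25 days from 1995-05-26 (when the proposed findings are lodged) are 1995-06-12 and 1995-06-20 respectively; 1995-06-10 is 2 days too early.
The analysis stops there.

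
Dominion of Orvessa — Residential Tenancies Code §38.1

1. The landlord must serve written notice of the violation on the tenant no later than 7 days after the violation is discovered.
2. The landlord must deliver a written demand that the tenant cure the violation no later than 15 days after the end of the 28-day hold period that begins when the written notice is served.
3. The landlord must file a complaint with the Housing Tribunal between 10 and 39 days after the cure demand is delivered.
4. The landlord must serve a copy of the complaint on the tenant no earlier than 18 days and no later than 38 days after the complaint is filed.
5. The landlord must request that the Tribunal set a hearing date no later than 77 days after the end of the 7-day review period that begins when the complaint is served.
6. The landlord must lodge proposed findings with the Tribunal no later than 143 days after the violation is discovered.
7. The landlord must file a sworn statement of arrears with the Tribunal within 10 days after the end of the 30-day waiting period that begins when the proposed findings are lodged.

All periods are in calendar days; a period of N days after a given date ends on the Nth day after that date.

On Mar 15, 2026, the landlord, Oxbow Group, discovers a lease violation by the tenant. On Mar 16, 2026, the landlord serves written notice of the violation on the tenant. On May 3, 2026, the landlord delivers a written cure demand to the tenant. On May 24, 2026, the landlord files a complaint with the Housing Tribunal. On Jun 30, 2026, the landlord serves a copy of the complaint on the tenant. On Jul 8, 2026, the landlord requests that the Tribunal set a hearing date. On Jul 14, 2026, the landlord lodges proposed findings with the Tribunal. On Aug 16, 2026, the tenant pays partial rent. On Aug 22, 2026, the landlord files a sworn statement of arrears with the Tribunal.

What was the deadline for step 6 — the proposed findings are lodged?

Step 6 runs from Mar 15, 2026, when the violation is discovered. 143 days after Mar 15, 2026 is Aug 5, 2026.

Aug 5, 2026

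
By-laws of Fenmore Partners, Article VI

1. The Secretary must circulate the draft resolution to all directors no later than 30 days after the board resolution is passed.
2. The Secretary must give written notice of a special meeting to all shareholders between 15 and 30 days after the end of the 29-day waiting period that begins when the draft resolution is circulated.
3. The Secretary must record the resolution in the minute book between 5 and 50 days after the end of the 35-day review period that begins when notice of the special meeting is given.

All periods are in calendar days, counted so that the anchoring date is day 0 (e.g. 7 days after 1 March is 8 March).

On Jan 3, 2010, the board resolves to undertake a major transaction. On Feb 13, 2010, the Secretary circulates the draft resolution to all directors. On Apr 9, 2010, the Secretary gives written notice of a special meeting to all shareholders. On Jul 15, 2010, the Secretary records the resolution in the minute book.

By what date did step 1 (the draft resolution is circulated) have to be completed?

Feb 2, 2010

Step 1 runs from Jan 3, 2010, when the board resolution is passed. 30 days after Jan 3, 2010 is Feb 2, 2010.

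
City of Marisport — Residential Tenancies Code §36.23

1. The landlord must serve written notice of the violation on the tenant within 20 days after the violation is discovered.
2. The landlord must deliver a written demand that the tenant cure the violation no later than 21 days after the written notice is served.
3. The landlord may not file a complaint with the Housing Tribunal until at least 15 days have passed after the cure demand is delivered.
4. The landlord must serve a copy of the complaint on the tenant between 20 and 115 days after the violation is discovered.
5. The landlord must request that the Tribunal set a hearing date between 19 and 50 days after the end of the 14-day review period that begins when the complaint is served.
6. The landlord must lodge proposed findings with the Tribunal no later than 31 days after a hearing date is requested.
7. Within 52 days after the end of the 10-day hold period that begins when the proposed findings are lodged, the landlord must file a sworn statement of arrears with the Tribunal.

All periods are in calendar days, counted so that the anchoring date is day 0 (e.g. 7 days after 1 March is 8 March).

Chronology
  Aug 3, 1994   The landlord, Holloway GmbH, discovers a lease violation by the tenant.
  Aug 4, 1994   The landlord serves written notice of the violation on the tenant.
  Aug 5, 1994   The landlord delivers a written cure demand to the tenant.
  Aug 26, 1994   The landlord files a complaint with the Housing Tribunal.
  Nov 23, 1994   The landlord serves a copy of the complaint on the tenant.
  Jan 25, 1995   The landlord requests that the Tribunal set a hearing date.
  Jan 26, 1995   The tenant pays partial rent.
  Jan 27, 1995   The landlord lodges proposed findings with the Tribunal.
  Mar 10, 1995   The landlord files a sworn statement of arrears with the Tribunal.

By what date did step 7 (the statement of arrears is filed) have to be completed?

The proposed findings are lodged on Jan 27, 1995; the 10-day hold period therefore ends Feb 6, 1995, and step 7 runs from that date. 52 days after Feb 6, 1995 is Mar 30, 1995.

Mar 30, 1995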